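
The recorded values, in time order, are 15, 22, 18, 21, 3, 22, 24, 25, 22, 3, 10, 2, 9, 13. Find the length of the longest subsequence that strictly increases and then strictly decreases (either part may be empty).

inc[i] = longest strictly increasing subsequence ending at i; dec[i] = longest strictly decreasing subsequence starting at i:
i:      1  2  3  4  5  6  7  8  9 10 11 12 13 14
a[i]:  15 22 18 21  3 22 24 25 22  3 10  2  9 13
inc:    1  2  2  3  1  4  5  6  4  1  2  1  2  3
dec:    3  4  3  3  2  3  4  4  3  2  2  1  1  1
Best peak at i=8 (value 25): inc=6, dec=4, length 6+4−1 = 9.

9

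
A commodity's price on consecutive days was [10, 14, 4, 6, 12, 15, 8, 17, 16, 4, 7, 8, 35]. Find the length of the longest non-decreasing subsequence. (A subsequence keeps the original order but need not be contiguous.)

Track the smallest tail for each achievable length (allowing ties):
10 → extends → [10]
14 → extends → [10, 14]
4 → replaces 10 → [4, 14]
6 → replaces 14 → [4, 6]
12 → extends → [4, 6, 12]
15 → extends → [4, 6, 12, 15]
8 → replaces 12 → [4, 6, 8, 15]
17 → extends → [4, 6, 8, 15, 17]
16 → replaces 17 → [4, 6, 8, 15, 16]
4 → replaces 6 → [4, 4, 8, 15, 16]
7 → replaces 8 → [4, 4, 7, 15, 16]
8 → replaces 15 → [4, 4, 7, 8, 16]
35 → extends → [4, 4, 7, 8, 16, 35]
Six tails, so the longest non-decreasing subsequence has length 6 (e.g. 4, 6, 12, 15, 17, 35).

6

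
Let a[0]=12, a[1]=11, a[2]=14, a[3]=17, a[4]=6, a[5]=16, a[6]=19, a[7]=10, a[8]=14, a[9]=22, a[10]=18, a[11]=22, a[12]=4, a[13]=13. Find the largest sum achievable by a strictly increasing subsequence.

Let S[i] be the best sum of a strictly increasing subsequence ending at i:
i:      0  1  2  3  4  5  6  7  8  9 10 11 12 13
a[i]:  12 11 14 17  6 16 19 10 14 22 18 22  4 13
S:     12 11 26 43  6 42 62 16 30 84 61 84  4 29
Maximum is 84 (e.g. 12 + 14 + 17 + 19 + 22).

84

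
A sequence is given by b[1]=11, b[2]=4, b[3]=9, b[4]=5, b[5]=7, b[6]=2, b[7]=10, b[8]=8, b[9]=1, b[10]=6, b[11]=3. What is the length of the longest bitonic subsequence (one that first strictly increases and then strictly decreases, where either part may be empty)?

inc[i] = longest strictly increasing subsequence ending at i; dec[i] = longest strictly decreasing subsequence starting at i:
i:      1  2  3  4  5  6  7  8  9 10 11
b[i]:  11  4  9  5  7  2 10  8  1  6  3
inc:    1  1  2  2  3  1  4  4  1  3  2
dec:    5  3  4  3  3  2  4  3  1  2  1
Best peak at i=7 (value 10): inc=4, dec=4, length 4+4−1 = 7.

7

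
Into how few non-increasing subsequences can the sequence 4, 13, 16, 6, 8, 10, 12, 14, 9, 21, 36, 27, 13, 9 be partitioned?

8

Place each on the leftmost legal pile:
4 → new pile 1 (tops now [4])
13 → new pile 2 (tops now [4, 13])
16 → new pile 3 (tops now [4, 13, 16])
6 → pile 2 (tops now [4, 6, 16])
8 → pile 3 (tops now [4, 6, 8])
10 → new pile 4 (tops now [4, 6, 8, 10])
12 → new pile 5 (tops now [4, 6, 8, 10, 12])
14 → new pile 6 (tops now [4, 6, 8, 10, 12, 14])
9 → pile 4 (tops now [4, 6, 8, 9, 12, 14])
21 → new pile 7 (tops now [4, 6, 8, 9, 12, 14, 21])
36 → new pile 8 (tops now [4, 6, 8, 9, 12, 14, 21, 36])
27 → pile 8 (tops now [4, 6, 8, 9, 12, 14, 21, 27])
13 → pile 6 (tops now [4, 6, 8, 9, 12, 13, 21, 27])
9 → pile 4 (tops now [4, 6, 8, 9, 12, 13, 21, 27])
Eight piles.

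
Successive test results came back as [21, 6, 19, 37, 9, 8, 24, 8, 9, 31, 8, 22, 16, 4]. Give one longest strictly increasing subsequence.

Patience tails give the LIS length; then backtrack through the dp parents:
21 → extends → [21]
6 → replaces 21 → [6]
19 → extends → [6, 19]
37 → extends → [6, 19, 37]
9 → replaces 19 → [6, 9, 37]
8 → replaces 9 → [6, 8, 37]
24 → replaces 37 → [6, 8, 24]
8 → already a tail → [6, 8, 24]
9 → replaces 24 → [6, 8, 9]
31 → extends → [6, 8, 9, 31]
8 → already a tail → [6, 8, 9, 31]
22 → replaces 31 → [6, 8, 9, 22]
16 → replaces 22 → [6, 8, 9, 16]
4 → replaces 6 → [4, 8, 9, 16]
Length 4; one witness is 6, 19, 24, 31.

6, 19, 24, 31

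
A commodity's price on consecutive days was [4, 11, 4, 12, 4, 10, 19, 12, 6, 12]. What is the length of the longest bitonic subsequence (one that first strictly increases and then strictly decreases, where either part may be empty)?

inc[i] = longest strictly increasing subsequence ending at i; dec[i] = longest strictly decreasing subsequence starting at i:
i:      1  2  3  4  5  6  7  8  9 10
a[i]:   4 11  4 12  4 10 19 12  6 12
inc:    1  2  1  3  1  2  4  3  2  3
dec:    1  3  1  3  1  2  3  2  1  1
Best peak at i=7 (value 19): inc=4, dec=3, length 4+3−1 = 6.

6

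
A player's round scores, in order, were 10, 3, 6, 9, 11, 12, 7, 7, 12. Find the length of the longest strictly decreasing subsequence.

3

Let dp[i] be the longest strictly decreasing subsequence ending at i:
i:      1  2  3  4  5  6  7  8  9
a[i]:  10  3  6  9 11 12  7  7 12
dp:     1  2  2  2  1  1  3  3  1
Maximum is 3.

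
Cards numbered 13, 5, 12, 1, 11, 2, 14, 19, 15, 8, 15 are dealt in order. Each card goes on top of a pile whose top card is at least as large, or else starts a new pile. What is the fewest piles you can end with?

The minimum number of non-increasing subsequences covering a sequence equals the length of its longest strictly increasing subsequence.
LIS length is 4 (e.g. 5, 12, 14, 19), so 4 piles are needed.

4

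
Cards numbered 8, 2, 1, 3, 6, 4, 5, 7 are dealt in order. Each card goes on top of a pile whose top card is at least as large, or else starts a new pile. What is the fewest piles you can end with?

Place each on the leftmost legal pile:
8 → new pile 1 (tops now [8])
2 → pile 1 (tops now [2])
1 → pile 1 (tops now [1])
3 → new pile 2 (tops now [1, 3])
6 → new pile 3 (tops now [1, 3, 6])
4 → pile 3 (tops now [1, 3, 4])
5 → new pile 4 (tops now [1, 3, 4, 5])
7 → new pile 5 (tops now [1, 3, 4, 5, 7])
Five piles.

5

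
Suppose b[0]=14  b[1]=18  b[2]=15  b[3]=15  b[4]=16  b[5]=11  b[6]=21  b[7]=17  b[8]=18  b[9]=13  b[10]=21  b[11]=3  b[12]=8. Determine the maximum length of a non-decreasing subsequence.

Track the smallest tail for each achievable length (allowing ties):
14 → extends → [14]
18 → extends → [14, 18]
15 → replaces 18 → [14, 15]
15 → extends → [14, 15, 15]
16 → extends → [14, 15, 15, 16]
11 → replaces 14 → [11, 15, 15, 16]
21 → extends → [11, 15, 15, 16, 21]
17 → replaces 21 → [11, 15, 15, 16, 17]
18 → extends → [11, 15, 15, 16, 17, 18]
13 → replaces 15 → [11, 13, 15, 16, 17, 18]
21 → extends → [11, 13, 15, 16, 17, 18, 21]
3 → replaces 11 → [3, 13, 15, 16, 17, 18, 21]
8 → replaces 13 → [3, 8, 15, 16, 17, 18, 21]
Seven tails, so the longest non-decreasing subsequence has length 7 (e.g. 14, 15, 15, 16, 17, 18, 21).

7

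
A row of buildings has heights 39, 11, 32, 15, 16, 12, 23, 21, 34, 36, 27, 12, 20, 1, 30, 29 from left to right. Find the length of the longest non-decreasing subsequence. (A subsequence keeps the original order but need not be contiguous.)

6

Let dp[i] be the length of the longest such subsequence ending at index i:
i:      1  2  3  4  5  6  7  8  9 10 11 12 13 14 15 16
a[i]:  39 11 32 15 16 12 23 21 34 36 27 12 20  1 30 29
dp:     1  1  2  2  3  2  4  4  5  6  5  3  4  1  6  6
Maximum dp value is 6.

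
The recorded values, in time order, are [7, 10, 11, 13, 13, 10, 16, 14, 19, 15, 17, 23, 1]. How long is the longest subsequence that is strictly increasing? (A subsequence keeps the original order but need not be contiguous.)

8

Let dp[i] be the length of the longest such subsequence ending at index i:
i:      1  2  3  4  5  6  7  8  9 10 11 12 13
a[i]:   7 10 11 13 13 10 16 14 19 15 17 23  1
dp:     1  2  3  4  4  2  5  5  6  6  7  8  1
Maximum dp value is 8.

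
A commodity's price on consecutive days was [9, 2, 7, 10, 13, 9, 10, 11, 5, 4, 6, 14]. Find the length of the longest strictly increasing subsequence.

Let dp[i] be the length of the longest such subsequence ending at index i:
i:      1  2  3  4  5  6  7  8  9 10 11 12
a[i]:   9  2  7 10 13  9 10 11  5  4  6 14
dp:     1  1  2  3  4  3  4  5  2  2  3  6
Maximum dp value is 6.

6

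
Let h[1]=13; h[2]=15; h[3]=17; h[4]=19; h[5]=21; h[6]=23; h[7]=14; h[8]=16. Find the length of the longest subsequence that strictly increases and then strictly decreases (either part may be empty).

inc[i] = longest strictly increasing subsequence ending at i; dec[i] = longest strictly decreasing subsequence starting at i:
i:      1  2  3  4  5  6  7  8
h[i]:  13 15 17 19 21 23 14 16
inc:    1  2  3  4  5  6  2  3
dec:    1  2  2  2  2  2  1  1
Best peak at i=6 (value 23): inc=6, dec=2, length 6+2−1 = 7.

7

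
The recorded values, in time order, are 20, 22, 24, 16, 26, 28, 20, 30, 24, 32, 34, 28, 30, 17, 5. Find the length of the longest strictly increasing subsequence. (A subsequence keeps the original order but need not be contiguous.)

Track the smallest tail for each achievable length (strict):
20 → extends → [20]
22 → extends → [20, 22]
24 → extends → [20, 22, 24]
16 → replaces 20 → [16, 22, 24]
26 → extends → [16, 22, 24, 26]
28 → extends → [16, 22, 24, 26, 28]
20 → replaces 22 → [16, 20, 24, 26, 28]
30 → extends → [16, 20, 24, 26, 28, 30]
24 → already a tail → [16, 20, 24, 26, 28, 30]
32 → extends → [16, 20, 24, 26, 28, 30, 32]
34 → extends → [16, 20, 24, 26, 28, 30, 32, 34]
28 → already a tail → [16, 20, 24, 26, 28, 30, 32, 34]
30 → already a tail → [16, 20, 24, 26, 28, 30, 32, 34]
17 → replaces 20 → [16, 17, 24, 26, 28, 30, 32, 34]
5 → replaces 16 → [5, 17, 24, 26, 28, 30, 32, 34]
Eight tails, so the longest strictly increasing subsequence has length 8 (e.g. 20, 22, 24, 26, 28, 30, 32, 34).

8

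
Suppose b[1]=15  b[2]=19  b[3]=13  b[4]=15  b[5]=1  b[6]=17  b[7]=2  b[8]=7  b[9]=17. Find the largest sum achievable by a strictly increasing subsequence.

Let S[i] be the best sum of a strictly increasing subsequence ending at i:
i:      1  2  3  4  5  6  7  8  9
b[i]:  15 19 13 15  1 17  2  7 17
S:     15 34 13 28  1 45  3 10 45
Maximum is 45 (e.g. 13 + 15 + 17).

45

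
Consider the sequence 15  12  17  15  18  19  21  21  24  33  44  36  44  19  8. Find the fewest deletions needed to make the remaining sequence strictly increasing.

6

Fewest deletions = n − (longest strictly increasing subsequence).
i:      1  2  3  4  5  6  7  8  9 10 11 12 13 14 15
a[i]:  15 12 17 15 18 19 21 21 24 33 44 36 44 19  8
dp:     1  1  2  2  3  4  5  5  6  7  8  8  9  4  1
max dp = 9, so deletions = 15 − 9 = 6.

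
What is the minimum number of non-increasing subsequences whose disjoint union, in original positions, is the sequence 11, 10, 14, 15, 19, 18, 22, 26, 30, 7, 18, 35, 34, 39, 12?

9

Place each on the leftmost legal pile:
11 → new pile 1 (tops now [11])
10 → pile 1 (tops now [10])
14 → new pile 2 (tops now [10, 14])
15 → new pile 3 (tops now [10, 14, 15])
19 → new pile 4 (tops now [10, 14, 15, 19])
18 → pile 4 (tops now [10, 14, 15, 18])
22 → new pile 5 (tops now [10, 14, 15, 18, 22])
26 → new pile 6 (tops now [10, 14, 15, 18, 22, 26])
30 → new pile 7 (tops now [10, 14, 15, 18, 22, 26, 30])
7 → pile 1 (tops now [7, 14, 15, 18, 22, 26, 30])
18 → pile 4 (tops now [7, 14, 15, 18, 22, 26, 30])
35 → new pile 8 (tops now [7, 14, 15, 18, 22, 26, 30, 35])
34 → pile 8 (tops now [7, 14, 15, 18, 22, 26, 30, 34])
39 → new pile 9 (tops now [7, 14, 15, 18, 22, 26, 30, 34, 39])
12 → pile 2 (tops now [7, 12, 15, 18, 22, 26, 30, 34, 39])
Nine piles.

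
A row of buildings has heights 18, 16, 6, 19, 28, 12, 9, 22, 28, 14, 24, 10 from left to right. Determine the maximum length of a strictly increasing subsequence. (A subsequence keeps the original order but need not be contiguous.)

Track the smallest tail for each achievable length (strict):
18 → extends → [18]
16 → replaces 18 → [16]
6 → replaces 16 → [6]
19 → extends → [6, 19]
28 → extends → [6, 19, 28]
12 → replaces 19 → [6, 12, 28]
9 → replaces 12 → [6, 9, 28]
22 → replaces 28 → [6, 9, 22]
28 → extends → [6, 9, 22, 28]
14 → replaces 22 → [6, 9, 14, 28]
24 → replaces 28 → [6, 9, 14, 24]
10 → replaces 14 → [6, 9, 10, 24]
Four tails, so the longest strictly increasing subsequence has length 4 (e.g. 18, 19, 22, 28).

4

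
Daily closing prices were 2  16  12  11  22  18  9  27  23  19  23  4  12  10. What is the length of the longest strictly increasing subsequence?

Track the smallest tail for each achievable length (strict):
2 → extends → [2]
16 → extends → [2, 16]
12 → replaces 16 → [2, 12]
11 → replaces 12 → [2, 11]
22 → extends → [2, 11, 22]
18 → replaces 22 → [2, 11, 18]
9 → replaces 11 → [2, 9, 18]
27 → extends → [2, 9, 18, 27]
23 → replaces 27 → [2, 9, 18, 23]
19 → replaces 23 → [2, 9, 18, 19]
23 → extends → [2, 9, 18, 19, 23]
4 → replaces 9 → [2, 4, 18, 19, 23]
12 → replaces 18 → [2, 4, 12, 19, 23]
10 → replaces 12 → [2, 4, 10, 19, 23]
Five tails, so the longest strictly increasing subsequence has length 5 (e.g. 2, 16, 18, 19, 23).

5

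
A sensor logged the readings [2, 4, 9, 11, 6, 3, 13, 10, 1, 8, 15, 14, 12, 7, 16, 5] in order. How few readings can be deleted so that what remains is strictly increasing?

Fewest deletions = n − (longest strictly increasing subsequence).
Patience tails:
2 → extends → [2]
4 → extends → [2, 4]
9 → extends → [2, 4, 9]
11 → extends → [2, 4, 9, 11]
6 → replaces 9 → [2, 4, 6, 11]
3 → replaces 4 → [2, 3, 6, 11]
13 → extends → [2, 3, 6, 11, 13]
10 → replaces 11 → [2, 3, 6, 10, 13]
1 → replaces 2 → [1, 3, 6, 10, 13]
8 → replaces 10 → [1, 3, 6, 8, 13]
15 → extends → [1, 3, 6, 8, 13, 15]
14 → replaces 15 → [1, 3, 6, 8, 13, 14]
12 → replaces 13 → [1, 3, 6, 8, 12, 14]
7 → replaces 8 → [1, 3, 6, 7, 12, 14]
16 → extends → [1, 3, 6, 7, 12, 14, 16]
5 → replaces 6 → [1, 3, 5, 7, 12, 14, 16]
Longest strictly increasing subsequence has length 7, so deletions = 16 − 7 = 9.

9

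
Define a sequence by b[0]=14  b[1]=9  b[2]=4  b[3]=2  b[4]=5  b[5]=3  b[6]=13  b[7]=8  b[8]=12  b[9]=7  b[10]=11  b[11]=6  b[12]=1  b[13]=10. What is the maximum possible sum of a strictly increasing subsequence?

Let S[i] be the best sum of a strictly increasing subsequence ending at i:
i:      0  1  2  3  4  5  6  7  8  9 10 11 12 13
b[i]:  14  9  4  2  5  3 13  8 12  7 11  6  1 10
S:     14  9  4  2  9  5 22 17 29 16 28 15  1 27
Maximum is 29 (e.g. 4 + 5 + 8 + 12).

29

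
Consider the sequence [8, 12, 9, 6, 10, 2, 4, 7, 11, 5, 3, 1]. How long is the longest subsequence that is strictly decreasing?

6

Let dp[i] be the longest strictly decreasing subsequence ending at i:
i:      1  2  3  4  5  6  7  8  9 10 11 12
a[i]:   8 12  9  6 10  2  4  7 11  5  3  1
dp:     1  1  2  3  2  4  4  3  2  4  5  6
Maximum is 6.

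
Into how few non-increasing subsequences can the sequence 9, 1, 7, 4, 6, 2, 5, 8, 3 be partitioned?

4

The minimum number of non-increasing subsequences covering a sequence equals the length of its longest strictly increasing subsequence.
LIS length is 4 (e.g. 1, 4, 6, 8), so 4 piles are needed.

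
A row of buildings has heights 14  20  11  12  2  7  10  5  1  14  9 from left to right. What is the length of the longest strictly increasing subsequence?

Track the smallest tail for each achievable length (strict):
14 → extends → [14]
20 → extends → [14, 20]
11 → replaces 14 → [11, 20]
12 → replaces 20 → [11, 12]
2 → replaces 11 → [2, 12]
7 → replaces 12 → [2, 7]
10 → extends → [2, 7, 10]
5 → replaces 7 → [2, 5, 10]
1 → replaces 2 → [1, 5, 10]
14 → extends → [1, 5, 10, 14]
9 → replaces 10 → [1, 5, 9, 14]
Four tails, so the longest strictly increasing subsequence has length 4 (e.g. 2, 7, 10, 14).

4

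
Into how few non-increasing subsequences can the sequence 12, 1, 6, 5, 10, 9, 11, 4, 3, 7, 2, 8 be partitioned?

4

Place each on the leftmost legal pile:
12 → new pile 1 (tops now [12])
1 → pile 1 (tops now [1])
6 → new pile 2 (tops now [1, 6])
5 → pile 2 (tops now [1, 5])
10 → new pile 3 (tops now [1, 5, 10])
9 → pile 3 (tops now [1, 5, 9])
11 → new pile 4 (tops now [1, 5, 9, 11])
4 → pile 2 (tops now [1, 4, 9, 11])
3 → pile 2 (tops now [1, 3, 9, 11])
7 → pile 3 (tops now [1, 3, 7, 11])
2 → pile 2 (tops now [1, 2, 7, 11])
8 → pile 4 (tops now [1, 2, 7, 8])
Four piles.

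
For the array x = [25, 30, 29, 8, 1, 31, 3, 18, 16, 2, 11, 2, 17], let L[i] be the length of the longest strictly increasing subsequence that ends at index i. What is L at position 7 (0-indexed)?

dp[i] = 1 + max{dp[j] : j<i, x[j]<x[i]} (or 1 if no such j):
i:      0  1  2  3  4  5  6  7  8  9 10 11 12
x[i]:  25 30 29  8  1 31  3 18 16  2 11  2 17
dp:     1  2  2  1  1  3  2  3  3  2  3  2  4
At index 7 the value is 3.

3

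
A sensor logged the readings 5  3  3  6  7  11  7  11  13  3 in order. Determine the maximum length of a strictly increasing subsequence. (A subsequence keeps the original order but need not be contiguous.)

Track the smallest tail for each achievable length (strict):
5 → extends → [5]
3 → replaces 5 → [3]
3 → already a tail → [3]
6 → extends → [3, 6]
7 → extends → [3, 6, 7]
11 → extends → [3, 6, 7, 11]
7 → already a tail → [3, 6, 7, 11]
11 → already a tail → [3, 6, 7, 11]
13 → extends → [3, 6, 7, 11, 13]
3 → already a tail → [3, 6, 7, 11, 13]
Five tails, so the longest strictly increasing subsequence has length 5 (e.g. 5, 6, 7, 11, 13).

5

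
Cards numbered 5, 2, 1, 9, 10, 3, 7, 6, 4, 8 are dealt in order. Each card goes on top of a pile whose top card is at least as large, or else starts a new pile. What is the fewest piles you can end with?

4

Place each on the leftmost legal pile:
5 → new pile 1 (tops now [5])
2 → pile 1 (tops now [2])
1 → pile 1 (tops now [1])
9 → new pile 2 (tops now [1, 9])
10 → new pile 3 (tops now [1, 9, 10])
3 → pile 2 (tops now [1, 3, 10])
7 → pile 3 (tops now [1, 3, 7])
6 → pile 3 (tops now [1, 3, 6])
4 → pile 3 (tops now [1, 3, 4])
8 → new pile 4 (tops now [1, 3, 4, 8])
Four piles.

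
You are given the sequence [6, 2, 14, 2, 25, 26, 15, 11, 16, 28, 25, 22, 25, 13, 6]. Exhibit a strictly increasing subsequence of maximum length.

6, 14, 15, 16, 22, 25

Patience tails give the LIS length; then backtrack through the dp parents:
6 → extends → [6]
2 → replaces 6 → [2]
14 → extends → [2, 14]
2 → already a tail → [2, 14]
25 → extends → [2, 14, 25]
26 → extends → [2, 14, 25, 26]
15 → replaces 25 → [2, 14, 15, 26]
11 → replaces 14 → [2, 11, 15, 26]
16 → replaces 26 → [2, 11, 15, 16]
28 → extends → [2, 11, 15, 16, 28]
25 → replaces 28 → [2, 11, 15, 16, 25]
22 → replaces 25 → [2, 11, 15, 16, 22]
25 → extends → [2, 11, 15, 16, 22, 25]
13 → replaces 15 → [2, 11, 13, 16, 22, 25]
6 → replaces 11 → [2, 6, 13, 16, 22, 25]
Length 6; one witness is 6, 14, 15, 16, 22, 25.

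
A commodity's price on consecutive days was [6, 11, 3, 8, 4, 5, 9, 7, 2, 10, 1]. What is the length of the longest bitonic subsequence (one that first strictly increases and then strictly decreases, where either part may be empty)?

7

inc[i] = longest strictly increasing subsequence ending at i; dec[i] = longest strictly decreasing subsequence starting at i:
i:      1  2  3  4  5  6  7  8  9 10 11
a[i]:   6 11  3  8  4  5  9  7  2 10  1
inc:    1  2  1  2  2  3  4  4  1  5  1
dec:    4  5  3  4  3  3  4  3  2  2  1
Best peak at i=7 (value 9): inc=4, dec=4, length 4+4−1 = 7.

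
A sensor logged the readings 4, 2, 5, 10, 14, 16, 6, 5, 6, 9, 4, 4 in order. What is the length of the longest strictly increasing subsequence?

Track the smallest tail for each achievable length (strict):
4 → extends → [4]
2 → replaces 4 → [2]
5 → extends → [2, 5]
10 → extends → [2, 5, 10]
14 → extends → [2, 5, 10, 14]
16 → extends → [2, 5, 10, 14, 16]
6 → replaces 10 → [2, 5, 6, 14, 16]
5 → already a tail → [2, 5, 6, 14, 16]
6 → already a tail → [2, 5, 6, 14, 16]
9 → replaces 14 → [2, 5, 6, 9, 16]
4 → replaces 5 → [2, 4, 6, 9, 16]
4 → already a tail → [2, 4, 6, 9, 16]
Five tails, so the longest strictly increasing subsequence has length 5 (e.g. 4, 5, 10, 14, 16).

5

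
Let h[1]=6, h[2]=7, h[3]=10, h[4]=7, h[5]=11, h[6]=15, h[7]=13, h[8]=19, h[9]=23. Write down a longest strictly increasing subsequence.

6, 7, 10, 11, 15, 19, 23

Patience tails give the LIS length; then backtrack through the dp parents:
6 → extends → [6]
7 → extends → [6, 7]
10 → extends → [6, 7, 10]
7 → already a tail → [6, 7, 10]
11 → extends → [6, 7, 10, 11]
15 → extends → [6, 7, 10, 11, 15]
13 → replaces 15 → [6, 7, 10, 11, 13]
19 → extends → [6, 7, 10, 11, 13, 19]
23 → extends → [6, 7, 10, 11, 13, 19, 23]
Length 7; one witness is 6, 7, 10, 11, 15, 19, 23.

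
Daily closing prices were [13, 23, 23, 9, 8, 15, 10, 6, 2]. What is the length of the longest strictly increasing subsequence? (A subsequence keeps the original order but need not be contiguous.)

2

Let dp[i] be the length of the longest such subsequence ending at index i:
i:      1  2  3  4  5  6  7  8  9
a[i]:  13 23 23  9  8 15 10  6  2
dp:     1  2  2  1  1  2  2  1  1
Maximum dp value is 2.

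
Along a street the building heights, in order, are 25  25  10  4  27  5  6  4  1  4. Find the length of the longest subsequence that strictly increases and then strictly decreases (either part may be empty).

5

inc[i] = longest strictly increasing subsequence ending at i; dec[i] = longest strictly decreasing subsequence starting at i:
i:      1  2  3  4  5  6  7  8  9 10
a[i]:  25 25 10  4 27  5  6  4  1  4
inc:    1  1  1  1  2  2  3  1  1  2
dec:    5  5  4  2  4  3  3  2  1  1
Best peak at i=1 (value 25): inc=1, dec=5, length 1+5−1 = 5.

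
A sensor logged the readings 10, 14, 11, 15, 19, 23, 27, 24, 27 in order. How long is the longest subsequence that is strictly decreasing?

2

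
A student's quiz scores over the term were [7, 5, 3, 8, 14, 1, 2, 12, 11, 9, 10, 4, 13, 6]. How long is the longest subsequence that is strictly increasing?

Track the smallest tail for each achievable length (strict):
7 → extends → [7]
5 → replaces 7 → [5]
3 → replaces 5 → [3]
8 → extends → [3, 8]
14 → extends → [3, 8, 14]
1 → replaces 3 → [1, 8, 14]
2 → replaces 8 → [1, 2, 14]
12 → replaces 14 → [1, 2, 12]
11 → replaces 12 → [1, 2, 11]
9 → replaces 11 → [1, 2, 9]
10 → extends → [1, 2, 9, 10]
4 → replaces 9 → [1, 2, 4, 10]
13 → extends → [1, 2, 4, 10, 13]
6 → replaces 10 → [1, 2, 4, 6, 13]
Five tails, so the longest strictly increasing subsequence has length 5 (e.g. 7, 8, 9, 10, 13).

5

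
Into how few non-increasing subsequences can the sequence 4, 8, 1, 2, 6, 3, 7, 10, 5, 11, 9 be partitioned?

Place each on the leftmost legal pile:
4 → new pile 1 (tops now [4])
8 → new pile 2 (tops now [4, 8])
1 → pile 1 (tops now [1, 8])
2 → pile 2 (tops now [1, 2])
6 → new pile 3 (tops now [1, 2, 6])
3 → pile 3 (tops now [1, 2, 3])
7 → new pile 4 (tops now [1, 2, 3, 7])
10 → new pile 5 (tops now [1, 2, 3, 7, 10])
5 → pile 4 (tops now [1, 2, 3, 5, 10])
11 → new pile 6 (tops now [1, 2, 3, 5, 10, 11])
9 → pile 5 (tops now [1, 2, 3, 5, 9, 11])
Six piles.

6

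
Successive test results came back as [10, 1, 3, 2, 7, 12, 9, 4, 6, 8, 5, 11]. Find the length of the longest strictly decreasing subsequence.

Negate each value so 'decreasing' becomes 'increasing', then run patience tails on the negated sequence:
-10 → extends → [-10]
-1 → extends → [-10, -1]
-3 → replaces -1 → [-10, -3]
-2 → extends → [-10, -3, -2]
-7 → replaces -3 → [-10, -7, -2]
-12 → replaces -10 → [-12, -7, -2]
-9 → replaces -7 → [-12, -9, -2]
-4 → replaces -2 → [-12, -9, -4]
-6 → replaces -4 → [-12, -9, -6]
-8 → replaces -6 → [-12, -9, -8]
-5 → extends → [-12, -9, -8, -5]
-11 → replaces -9 → [-12, -11, -8, -5]
Four tails, so the longest strictly decreasing subsequence of the original has length 4.

4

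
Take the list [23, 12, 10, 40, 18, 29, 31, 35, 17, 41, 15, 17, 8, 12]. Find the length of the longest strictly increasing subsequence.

Track the smallest tail for each achievable length (strict):
23 → extends → [23]
12 → replaces 23 → [12]
10 → replaces 12 → [10]
40 → extends → [10, 40]
18 → replaces 40 → [10, 18]
29 → extends → [10, 18, 29]
31 → extends → [10, 18, 29, 31]
35 → extends → [10, 18, 29, 31, 35]
17 → replaces 18 → [10, 17, 29, 31, 35]
41 → extends → [10, 17, 29, 31, 35, 41]
15 → replaces 17 → [10, 15, 29, 31, 35, 41]
17 → replaces 29 → [10, 15, 17, 31, 35, 41]
8 → replaces 10 → [8, 15, 17, 31, 35, 41]
12 → replaces 15 → [8, 12, 17, 31, 35, 41]
Six tails, so the longest strictly increasing subsequence has length 6 (e.g. 12, 18, 29, 31, 35, 41).

6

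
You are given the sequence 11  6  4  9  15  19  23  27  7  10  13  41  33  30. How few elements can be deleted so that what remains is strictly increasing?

7

Fewest deletions = n − (longest strictly increasing subsequence).
i:      1  2  3  4  5  6  7  8  9 10 11 12 13 14
a[i]:  11  6  4  9 15 19 23 27  7 10 13 41 33 30
dp:     1  1  1  2  3  4  5  6  2  3  4  7  7  7
max dp = 7, so deletions = 14 − 7 = 7.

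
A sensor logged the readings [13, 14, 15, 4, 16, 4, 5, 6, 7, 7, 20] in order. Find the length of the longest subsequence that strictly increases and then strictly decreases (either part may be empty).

5

inc[i] = longest strictly increasing subsequence ending at i; dec[i] = longest strictly decreasing subsequence starting at i:
i:      1  2  3  4  5  6  7  8  9 10 11
a[i]:  13 14 15  4 16  4  5  6  7  7 20
inc:    1  2  3  1  4  1  2  3  4  4  5
dec:    2  2  2  1  2  1  1  1  1  1  1
Best peak at i=5 (value 16): inc=4, dec=2, length 4+2−1 = 5.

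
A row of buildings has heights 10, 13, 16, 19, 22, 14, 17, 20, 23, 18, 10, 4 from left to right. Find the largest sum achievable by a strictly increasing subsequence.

Let S[i] be the best sum of a strictly increasing subsequence ending at i:
i:       1   2   3   4   5   6   7   8   9  10  11  12
a[i]:   10  13  16  19  22  14  17  20  23  18  10   4
S:      10  23  39  58  80  37  56  78 103  74  10   4
Maximum is 103 (e.g. 10 + 13 + 16 + 19 + 22 + 23).

103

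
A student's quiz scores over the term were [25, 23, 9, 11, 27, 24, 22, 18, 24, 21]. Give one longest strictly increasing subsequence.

Patience tails give the LIS length; then backtrack through the dp parents:
25 → extends → [25]
23 → replaces 25 → [23]
9 → replaces 23 → [9]
11 → extends → [9, 11]
27 → extends → [9, 11, 27]
24 → replaces 27 → [9, 11, 24]
22 → replaces 24 → [9, 11, 22]
18 → replaces 22 → [9, 11, 18]
24 → extends → [9, 11, 18, 24]
21 → replaces 24 → [9, 11, 18, 21]
Length 4; one witness is 9, 11, 22, 24.

9, 11, 22, 24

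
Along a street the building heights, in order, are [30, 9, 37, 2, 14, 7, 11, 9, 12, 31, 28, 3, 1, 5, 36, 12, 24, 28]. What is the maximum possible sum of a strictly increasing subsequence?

Let S[i] be the best sum of a strictly increasing subsequence ending at i:
i:      1  2  3  4  5  6  7  8  9 10 11 12 13 14 15 16 17 18
a[i]:  30  9 37  2 14  7 11  9 12 31 28  3  1  5 36 12 24 28
S:     30  9 67  2 23  9 20 18 32 63 60  5  1 10 99 32 56 84
Maximum is 99 (e.g. 2 + 7 + 11 + 12 + 31 + 36).

99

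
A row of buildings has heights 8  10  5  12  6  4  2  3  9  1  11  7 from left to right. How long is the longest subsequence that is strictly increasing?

4

Track the smallest tail for each achievable length (strict):
8 → extends → [8]
10 → extends → [8, 10]
5 → replaces 8 → [5, 10]
12 → extends → [5, 10, 12]
6 → replaces 10 → [5, 6, 12]
4 → replaces 5 → [4, 6, 12]
2 → replaces 4 → [2, 6, 12]
3 → replaces 6 → [2, 3, 12]
9 → replaces 12 → [2, 3, 9]
1 → replaces 2 → [1, 3, 9]
11 → extends → [1, 3, 9, 11]
7 → replaces 9 → [1, 3, 7, 11]
Four tails, so the longest strictly increasing subsequence has length 4 (e.g. 5, 6, 9, 11).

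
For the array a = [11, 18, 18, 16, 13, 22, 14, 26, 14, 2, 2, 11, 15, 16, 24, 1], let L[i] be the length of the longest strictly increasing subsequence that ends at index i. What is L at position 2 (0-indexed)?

dp[i] = 1 + max{dp[j] : j<i, a[j]<a[i]} (or 1 if no such j):
i:      0  1  2  3  4  5  6  7  8  9 10 11 12 13 14 15
a[i]:  11 18 18 16 13 22 14 26 14  2  2 11 15 16 24  1
dp:     1  2  2  2  2  3  3  4  3  1  1  2  4  5  6  1
At index 2 the value is 2.

2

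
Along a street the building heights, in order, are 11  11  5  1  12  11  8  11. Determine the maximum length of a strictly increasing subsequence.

Track the smallest tail for each achievable length (strict):
11 → extends → [11]
11 → already a tail → [11]
5 → replaces 11 → [5]
1 → replaces 5 → [1]
12 → extends → [1, 12]
11 → replaces 12 → [1, 11]
8 → replaces 11 → [1, 8]
11 → extends → [1, 8, 11]
Three tails, so the longest strictly increasing subsequence has length 3 (e.g. 5, 8, 11).

3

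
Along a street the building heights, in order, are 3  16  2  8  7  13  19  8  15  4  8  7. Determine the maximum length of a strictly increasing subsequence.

4

Track the smallest tail for each achievable length (strict):
3 → extends → [3]
16 → extends → [3, 16]
2 → replaces 3 → [2, 16]
8 → replaces 16 → [2, 8]
7 → replaces 8 → [2, 7]
13 → extends → [2, 7, 13]
19 → extends → [2, 7, 13, 19]
8 → replaces 13 → [2, 7, 8, 19]
15 → replaces 19 → [2, 7, 8, 15]
4 → replaces 7 → [2, 4, 8, 15]
8 → already a tail → [2, 4, 8, 15]
7 → replaces 8 → [2, 4, 7, 15]
Four tails, so the longest strictly increasing subsequence has length 4 (e.g. 3, 8, 13, 19).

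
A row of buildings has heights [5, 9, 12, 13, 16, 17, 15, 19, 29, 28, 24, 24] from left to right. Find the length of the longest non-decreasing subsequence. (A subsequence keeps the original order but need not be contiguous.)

Let dp[i] be the length of the longest such subsequence ending at index i:
i:      1  2  3  4  5  6  7  8  9 10 11 12
a[i]:   5  9 12 13 16 17 15 19 29 28 24 24
dp:     1  2  3  4  5  6  5  7  8  8  8  9
Maximum dp value is 9.

9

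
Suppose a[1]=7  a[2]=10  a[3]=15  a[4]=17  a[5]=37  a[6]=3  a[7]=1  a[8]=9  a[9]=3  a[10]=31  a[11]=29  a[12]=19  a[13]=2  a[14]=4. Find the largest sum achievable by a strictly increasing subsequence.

Let S[i] be the best sum of a strictly increasing subsequence ending at i:
i:      1  2  3  4  5  6  7  8  9 10 11 12 13 14
a[i]:   7 10 15 17 37  3  1  9  3 31 29 19  2  4
S:      7 17 32 49 86  3  1 16  4 80 78 68  3  8
Maximum is 86 (e.g. 7 + 10 + 15 + 17 + 37).

86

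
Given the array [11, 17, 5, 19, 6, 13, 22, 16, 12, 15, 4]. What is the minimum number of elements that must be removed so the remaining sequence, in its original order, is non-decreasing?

7

Fewest deletions = n − (longest non-decreasing subsequence).
Patience tails:
11 → extends → [11]
17 → extends → [11, 17]
5 → replaces 11 → [5, 17]
19 → extends → [5, 17, 19]
6 → replaces 17 → [5, 6, 19]
13 → replaces 19 → [5, 6, 13]
22 → extends → [5, 6, 13, 22]
16 → replaces 22 → [5, 6, 13, 16]
12 → replaces 13 → [5, 6, 12, 16]
15 → replaces 16 → [5, 6, 12, 15]
4 → replaces 5 → [4, 6, 12, 15]
Longest non-decreasing subsequence has length 4, so deletions = 11 − 4 = 7.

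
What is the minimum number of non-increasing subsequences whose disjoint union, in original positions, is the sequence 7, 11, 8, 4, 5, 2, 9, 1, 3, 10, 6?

4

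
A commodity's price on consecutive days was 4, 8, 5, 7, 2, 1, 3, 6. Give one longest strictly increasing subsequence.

Patience tails give the LIS length; then backtrack through the dp parents:
4 → extends → [4]
8 → extends → [4, 8]
5 → replaces 8 → [4, 5]
7 → extends → [4, 5, 7]
2 → replaces 4 → [2, 5, 7]
1 → replaces 2 → [1, 5, 7]
3 → replaces 5 → [1, 3, 7]
6 → replaces 7 → [1, 3, 6]
Length 3; one witness is 4, 5, 7.

4, 5, 7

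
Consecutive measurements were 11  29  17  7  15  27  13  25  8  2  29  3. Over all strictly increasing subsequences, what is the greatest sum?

Let S[i] be the best sum of a strictly increasing subsequence ending at i:
i:      1  2  3  4  5  6  7  8  9 10 11 12
a[i]:  11 29 17  7 15 27 13 25  8  2 29  3
S:     11 40 28  7 26 55 24 53 15  2 84  5
Maximum is 84 (e.g. 11 + 17 + 27 + 29).

84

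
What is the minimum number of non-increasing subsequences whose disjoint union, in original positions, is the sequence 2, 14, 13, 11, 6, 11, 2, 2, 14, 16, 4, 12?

Place each on the leftmost legal pile:
2 → new pile 1 (tops now [2])
14 → new pile 2 (tops now [2, 14])
13 → pile 2 (tops now [2, 13])
11 → pile 2 (tops now [2, 11])
6 → pile 2 (tops now [2, 6])
11 → new pile 3 (tops now [2, 6, 11])
2 → pile 1 (tops now [2, 6, 11])
2 → pile 1 (tops now [2, 6, 11])
14 → new pile 4 (tops now [2, 6, 11, 14])
16 → new pile 5 (tops now [2, 6, 11, 14, 16])
4 → pile 2 (tops now [2, 4, 11, 14, 16])
12 → pile 4 (tops now [2, 4, 11, 12, 16])
Five piles.

5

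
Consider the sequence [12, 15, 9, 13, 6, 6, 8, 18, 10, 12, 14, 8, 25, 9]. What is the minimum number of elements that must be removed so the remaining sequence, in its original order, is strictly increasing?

8

Fewest deletions = n − (longest strictly increasing subsequence).
Patience tails:
12 → extends → [12]
15 → extends → [12, 15]
9 → replaces 12 → [9, 15]
13 → replaces 15 → [9, 13]
6 → replaces 9 → [6, 13]
6 → already a tail → [6, 13]
8 → replaces 13 → [6, 8]
18 → extends → [6, 8, 18]
10 → replaces 18 → [6, 8, 10]
12 → extends → [6, 8, 10, 12]
14 → extends → [6, 8, 10, 12, 14]
8 → already a tail → [6, 8, 10, 12, 14]
25 → extends → [6, 8, 10, 12, 14, 25]
9 → replaces 10 → [6, 8, 9, 12, 14, 25]
Longest strictly increasing subsequence has length 6, so deletions = 14 − 6 = 8.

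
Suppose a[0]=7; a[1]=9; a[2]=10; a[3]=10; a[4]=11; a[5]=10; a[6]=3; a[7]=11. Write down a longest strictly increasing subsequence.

7, 9, 10, 11

Patience tails give the LIS length; then backtrack through the dp parents:
7 → extends → [7]
9 → extends → [7, 9]
10 → extends → [7, 9, 10]
10 → already a tail → [7, 9, 10]
11 → extends → [7, 9, 10, 11]
10 → already a tail → [7, 9, 10, 11]
3 → replaces 7 → [3, 9, 10, 11]
11 → already a tail → [3, 9, 10, 11]
Length 4; one witness is 7, 9, 10, 11.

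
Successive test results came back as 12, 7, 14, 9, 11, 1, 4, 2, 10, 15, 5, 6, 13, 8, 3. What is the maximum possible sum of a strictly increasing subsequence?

42

Let S[i] be the best sum of a strictly increasing subsequence ending at i:
i:      1  2  3  4  5  6  7  8  9 10 11 12 13 14 15
a[i]:  12  7 14  9 11  1  4  2 10 15  5  6 13  8  3
S:     12  7 26 16 27  1  5  3 26 42 10 16 40 24  6
Maximum is 42 (e.g. 7 + 9 + 11 + 15).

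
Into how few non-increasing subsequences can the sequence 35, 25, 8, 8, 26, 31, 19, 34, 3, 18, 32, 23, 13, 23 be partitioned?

4

Place each on the leftmost legal pile:
35 → new pile 1 (tops now [35])
25 → pile 1 (tops now [25])
8 → pile 1 (tops now [8])
8 → pile 1 (tops now [8])
26 → new pile 2 (tops now [8, 26])
31 → new pile 3 (tops now [8, 26, 31])
19 → pile 2 (tops now [8, 19, 31])
34 → new pile 4 (tops now [8, 19, 31, 34])
3 → pile 1 (tops now [3, 19, 31, 34])
18 → pile 2 (tops now [3, 18, 31, 34])
32 → pile 4 (tops now [3, 18, 31, 32])
23 → pile 3 (tops now [3, 18, 23, 32])
13 → pile 2 (tops now [3, 13, 23, 32])
23 → pile 3 (tops now [3, 13, 23, 32])
Four piles.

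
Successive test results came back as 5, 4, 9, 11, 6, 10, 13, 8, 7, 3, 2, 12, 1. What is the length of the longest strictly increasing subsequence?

Track the smallest tail for each achievable length (strict):
5 → extends → [5]
4 → replaces 5 → [4]
9 → extends → [4, 9]
11 → extends → [4, 9, 11]
6 → replaces 9 → [4, 6, 11]
10 → replaces 11 → [4, 6, 10]
13 → extends → [4, 6, 10, 13]
8 → replaces 10 → [4, 6, 8, 13]
7 → replaces 8 → [4, 6, 7, 13]
3 → replaces 4 → [3, 6, 7, 13]
2 → replaces 3 → [2, 6, 7, 13]
12 → replaces 13 → [2, 6, 7, 12]
1 → replaces 2 → [1, 6, 7, 12]
Four tails, so the longest strictly increasing subsequence has length 4 (e.g. 5, 9, 11, 13).

4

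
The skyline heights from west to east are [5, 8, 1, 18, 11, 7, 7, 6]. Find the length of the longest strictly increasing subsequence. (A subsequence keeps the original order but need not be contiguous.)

3

Track the smallest tail for each achievable length (strict):
5 → extends → [5]
8 → extends → [5, 8]
1 → replaces 5 → [1, 8]
18 → extends → [1, 8, 18]
11 → replaces 18 → [1, 8, 11]
7 → replaces 8 → [1, 7, 11]
7 → already a tail → [1, 7, 11]
6 → replaces 7 → [1, 6, 11]
Three tails, so the longest strictly increasing subsequence has length 3 (e.g. 5, 8, 18).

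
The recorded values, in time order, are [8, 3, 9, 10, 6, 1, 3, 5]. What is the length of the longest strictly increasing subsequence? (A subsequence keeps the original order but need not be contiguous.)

Track the smallest tail for each achievable length (strict):
8 → extends → [8]
3 → replaces 8 → [3]
9 → extends → [3, 9]
10 → extends → [3, 9, 10]
6 → replaces 9 → [3, 6, 10]
1 → replaces 3 → [1, 6, 10]
3 → replaces 6 → [1, 3, 10]
5 → replaces 10 → [1, 3, 5]
Three tails, so the longest strictly increasing subsequence has length 3 (e.g. 8, 9, 10).

3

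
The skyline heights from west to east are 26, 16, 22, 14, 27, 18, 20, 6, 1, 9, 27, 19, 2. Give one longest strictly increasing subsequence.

16, 18, 20, 27

Patience tails give the LIS length; then backtrack through the dp parents:
26 → extends → [26]
16 → replaces 26 → [16]
22 → extends → [16, 22]
14 → replaces 16 → [14, 22]
27 → extends → [14, 22, 27]
18 → replaces 22 → [14, 18, 27]
20 → replaces 27 → [14, 18, 20]
6 → replaces 14 → [6, 18, 20]
1 → replaces 6 → [1, 18, 20]
9 → replaces 18 → [1, 9, 20]
27 → extends → [1, 9, 20, 27]
19 → replaces 20 → [1, 9, 19, 27]
2 → replaces 9 → [1, 2, 19, 27]
Length 4; one witness is 16, 18, 20, 27.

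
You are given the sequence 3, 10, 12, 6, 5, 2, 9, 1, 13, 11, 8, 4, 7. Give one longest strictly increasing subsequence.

Patience tails give the LIS length; then backtrack through the dp parents:
3 → extends → [3]
10 → extends → [3, 10]
12 → extends → [3, 10, 12]
6 → replaces 10 → [3, 6, 12]
5 → replaces 6 → [3, 5, 12]
2 → replaces 3 → [2, 5, 12]
9 → replaces 12 → [2, 5, 9]
1 → replaces 2 → [1, 5, 9]
13 → extends → [1, 5, 9, 13]
11 → replaces 13 → [1, 5, 9, 11]
8 → replaces 9 → [1, 5, 8, 11]
4 → replaces 5 → [1, 4, 8, 11]
7 → replaces 8 → [1, 4, 7, 11]
Length 4; one witness is 3, 10, 12, 13.

3, 10, 12, 13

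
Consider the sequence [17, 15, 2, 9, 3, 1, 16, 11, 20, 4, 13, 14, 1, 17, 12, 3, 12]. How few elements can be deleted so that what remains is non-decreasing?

11

Fewest deletions = n − (longest non-decreasing subsequence).
i:      1  2  3  4  5  6  7  8  9 10 11 12 13 14 15 16 17
a[i]:  17 15  2  9  3  1 16 11 20  4 13 14  1 17 12  3 12
dp:     1  1  1  2  2  1  3  3  4  3  4  5  2  6  4  3  5
max dp = 6, so deletions = 17 − 6 = 11.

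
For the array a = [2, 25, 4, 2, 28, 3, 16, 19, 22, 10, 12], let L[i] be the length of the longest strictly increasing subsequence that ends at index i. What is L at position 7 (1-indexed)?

dp[i] = 1 + max{dp[j] : j<i, a[j]<a[i]} (or 1 if no such j):
i:      1  2  3  4  5  6  7  8  9 10 11
a[i]:   2 25  4  2 28  3 16 19 22 10 12
dp:     1  2  2  1  3  2  3  4  5  3  4
At index 7 the value is 3.

3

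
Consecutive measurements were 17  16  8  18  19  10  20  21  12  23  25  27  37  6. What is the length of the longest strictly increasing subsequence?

9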